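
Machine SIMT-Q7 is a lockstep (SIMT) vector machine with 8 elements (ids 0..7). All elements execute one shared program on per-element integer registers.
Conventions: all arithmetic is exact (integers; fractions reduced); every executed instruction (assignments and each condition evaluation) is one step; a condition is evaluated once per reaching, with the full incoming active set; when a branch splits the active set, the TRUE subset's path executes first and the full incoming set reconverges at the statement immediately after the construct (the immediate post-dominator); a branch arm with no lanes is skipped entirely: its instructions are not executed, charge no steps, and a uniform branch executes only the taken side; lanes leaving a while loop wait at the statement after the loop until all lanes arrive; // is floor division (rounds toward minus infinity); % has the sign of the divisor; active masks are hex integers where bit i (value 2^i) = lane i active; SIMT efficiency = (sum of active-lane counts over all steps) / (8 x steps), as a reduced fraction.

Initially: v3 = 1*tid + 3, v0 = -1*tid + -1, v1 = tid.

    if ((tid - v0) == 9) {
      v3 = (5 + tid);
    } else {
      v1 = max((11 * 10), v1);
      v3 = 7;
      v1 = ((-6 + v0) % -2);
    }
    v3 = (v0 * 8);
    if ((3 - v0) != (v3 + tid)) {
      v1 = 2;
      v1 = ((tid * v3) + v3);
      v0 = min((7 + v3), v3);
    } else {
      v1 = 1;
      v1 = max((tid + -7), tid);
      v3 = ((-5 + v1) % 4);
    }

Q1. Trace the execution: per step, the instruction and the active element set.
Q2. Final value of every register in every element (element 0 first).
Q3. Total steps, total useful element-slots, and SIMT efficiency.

step 0: eval ((tid - v0) == 9)       0xff
step 1: v3 <- (5 + tid)              0x10
step 2: v1 <- max((11 * 10), v1)     0xef
step 3: v3 <- 7                      0xef
step 4: v1 <- ((-6 + v0) % -2)       0xef
step 5: v3 <- (v0 * 8)               0xff
step 6: eval ((3 - v0) != (v3 + tid)) 0xff
step 7: v1 <- 2                      0xff
step 8: v1 <- ((tid * v3) + v3)      0xff
step 9: v0 <- min((7 + v3), v3)      0xff

Answer: 10 steps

v3: -8,-16,-24,-32,-40,-48,-56,-64
v0: -8,-16,-24,-32,-40,-48,-56,-64
v1: -8,-32,-72,-128,-200,-288,-392,-512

steps = 10; useful = 70; efficiency = 70/80 = 7/8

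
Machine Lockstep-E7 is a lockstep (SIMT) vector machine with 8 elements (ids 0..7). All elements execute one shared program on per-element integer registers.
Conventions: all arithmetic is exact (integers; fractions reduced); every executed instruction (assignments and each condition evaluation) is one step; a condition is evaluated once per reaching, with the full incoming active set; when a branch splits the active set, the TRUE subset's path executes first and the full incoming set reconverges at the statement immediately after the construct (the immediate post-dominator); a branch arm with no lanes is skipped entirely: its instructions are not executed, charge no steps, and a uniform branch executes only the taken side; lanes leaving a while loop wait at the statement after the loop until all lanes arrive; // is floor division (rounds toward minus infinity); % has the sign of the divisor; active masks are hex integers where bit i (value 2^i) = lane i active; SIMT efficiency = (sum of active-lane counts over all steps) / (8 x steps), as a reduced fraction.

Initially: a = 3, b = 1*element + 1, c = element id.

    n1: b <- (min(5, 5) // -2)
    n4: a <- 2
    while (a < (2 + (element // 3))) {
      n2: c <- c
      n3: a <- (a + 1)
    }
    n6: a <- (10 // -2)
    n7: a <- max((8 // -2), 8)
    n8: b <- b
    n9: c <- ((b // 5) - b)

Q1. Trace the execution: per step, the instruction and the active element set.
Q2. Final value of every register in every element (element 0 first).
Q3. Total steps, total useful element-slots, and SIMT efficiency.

step 0: b <- (min(5, 5) // -2)       0xff
step 1: a <- 2                       0xff
step 2: eval (a < (2 + (element // 3))) 0xff
step 3: c <- c                       0xf8
step 4: a <- (a + 1)                 0xf8
step 5: eval (a < (2 + (element // 3))) 0xf8
step 6: c <- c                       0xc0
step 7: a <- (a + 1)                 0xc0
step 8: eval (a < (2 + (element // 3))) 0xc0
step 9: a <- (10 // -2)              0xff
step 10: a <- max((8 // -2), 8)       0xff
step 11: b <- b                       0xff
step 12: c <- ((b // 5) - b)          0xff

Answer: 13 steps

a: 8,8,8,8,8,8,8,8
b: -3,-3,-3,-3,-3,-3,-3,-3
c: 2,2,2,2,2,2,2,2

steps = 13; useful = 77; efficiency = 77/104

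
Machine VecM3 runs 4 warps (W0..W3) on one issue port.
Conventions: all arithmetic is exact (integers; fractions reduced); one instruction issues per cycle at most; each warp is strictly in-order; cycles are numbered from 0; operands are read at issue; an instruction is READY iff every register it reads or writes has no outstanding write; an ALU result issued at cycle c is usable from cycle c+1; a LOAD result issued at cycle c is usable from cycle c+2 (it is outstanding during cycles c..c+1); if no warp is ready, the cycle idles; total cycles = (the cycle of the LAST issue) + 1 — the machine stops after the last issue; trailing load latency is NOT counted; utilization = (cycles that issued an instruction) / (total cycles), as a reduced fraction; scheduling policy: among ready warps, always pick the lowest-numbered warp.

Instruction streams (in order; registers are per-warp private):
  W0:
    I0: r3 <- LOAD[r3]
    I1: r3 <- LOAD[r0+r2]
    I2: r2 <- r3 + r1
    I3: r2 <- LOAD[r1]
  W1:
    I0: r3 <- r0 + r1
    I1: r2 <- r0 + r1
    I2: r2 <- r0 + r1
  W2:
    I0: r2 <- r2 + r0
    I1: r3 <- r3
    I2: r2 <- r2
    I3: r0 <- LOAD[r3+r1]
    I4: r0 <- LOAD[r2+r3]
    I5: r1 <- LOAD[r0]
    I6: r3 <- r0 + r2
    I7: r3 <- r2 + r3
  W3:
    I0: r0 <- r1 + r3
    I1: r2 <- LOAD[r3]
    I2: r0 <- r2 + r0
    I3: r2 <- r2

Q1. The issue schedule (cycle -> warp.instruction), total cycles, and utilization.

cycle 0: W0.I0
cycle 1: W1.I0
cycle 2: W0.I1
cycle 3: W1.I1
cycle 4: W0.I2
cycle 5: W0.I3
cycle 6: W1.I2
cycle 7: W2.I0
cycle 8: W2.I1
cycle 9: W2.I2
cycle 10: W2.I3
cycle 11: W3.I0
cycle 12: W2.I4
cycle 13: W3.I1
cycle 14: W2.I5
cycle 15: W2.I6
cycle 16: W2.I7
cycle 17: W3.I2
cycle 18: W3.I3

Answer: 19 cycles, utilization 1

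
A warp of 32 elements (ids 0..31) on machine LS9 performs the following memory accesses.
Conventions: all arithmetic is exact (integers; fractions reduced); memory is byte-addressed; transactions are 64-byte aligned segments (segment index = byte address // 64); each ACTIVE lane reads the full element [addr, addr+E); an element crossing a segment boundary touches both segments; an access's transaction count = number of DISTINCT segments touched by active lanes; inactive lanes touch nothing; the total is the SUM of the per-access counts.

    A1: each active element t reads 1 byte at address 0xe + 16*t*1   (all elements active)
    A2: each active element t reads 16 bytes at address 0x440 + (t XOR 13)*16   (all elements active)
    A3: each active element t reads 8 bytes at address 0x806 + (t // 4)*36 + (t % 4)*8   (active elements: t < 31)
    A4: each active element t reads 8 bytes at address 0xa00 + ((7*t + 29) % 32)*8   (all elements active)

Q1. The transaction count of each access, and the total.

A1: 8 transactions
A2: 8 transactions
A3: 5 transactions
A4: 4 transactions

Answer: 8,8,5,4; total 25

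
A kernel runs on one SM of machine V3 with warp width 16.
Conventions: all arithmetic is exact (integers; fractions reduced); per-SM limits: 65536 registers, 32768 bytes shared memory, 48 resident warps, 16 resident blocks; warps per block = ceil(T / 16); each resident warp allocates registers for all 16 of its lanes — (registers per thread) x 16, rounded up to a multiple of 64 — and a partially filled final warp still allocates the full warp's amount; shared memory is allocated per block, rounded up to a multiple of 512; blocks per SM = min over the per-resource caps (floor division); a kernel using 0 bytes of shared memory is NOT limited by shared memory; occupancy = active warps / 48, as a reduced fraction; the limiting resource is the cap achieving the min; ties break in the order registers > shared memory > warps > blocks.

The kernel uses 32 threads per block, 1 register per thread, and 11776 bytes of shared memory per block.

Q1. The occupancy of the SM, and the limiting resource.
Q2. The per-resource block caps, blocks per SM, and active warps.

Answer: occupancy 1/12, limited by shared memory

registers: 512 blocks
shared memory: 2 blocks
warps: 24 blocks
blocks: 16 blocks

Answer: 2 blocks, 4 active warps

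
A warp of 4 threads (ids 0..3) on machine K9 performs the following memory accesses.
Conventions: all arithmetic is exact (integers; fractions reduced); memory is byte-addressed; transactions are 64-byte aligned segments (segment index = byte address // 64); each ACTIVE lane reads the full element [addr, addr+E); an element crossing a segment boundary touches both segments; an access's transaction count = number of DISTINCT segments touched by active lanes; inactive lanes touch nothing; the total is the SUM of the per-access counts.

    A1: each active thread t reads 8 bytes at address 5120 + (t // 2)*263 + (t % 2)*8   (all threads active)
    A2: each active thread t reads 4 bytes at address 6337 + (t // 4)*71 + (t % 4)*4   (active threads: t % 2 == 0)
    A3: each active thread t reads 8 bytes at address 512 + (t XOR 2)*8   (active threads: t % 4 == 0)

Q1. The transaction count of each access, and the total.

A1: 2 transactions
A2: 1 transaction
A3: 1 transaction

Answer: 2,1,1; total 4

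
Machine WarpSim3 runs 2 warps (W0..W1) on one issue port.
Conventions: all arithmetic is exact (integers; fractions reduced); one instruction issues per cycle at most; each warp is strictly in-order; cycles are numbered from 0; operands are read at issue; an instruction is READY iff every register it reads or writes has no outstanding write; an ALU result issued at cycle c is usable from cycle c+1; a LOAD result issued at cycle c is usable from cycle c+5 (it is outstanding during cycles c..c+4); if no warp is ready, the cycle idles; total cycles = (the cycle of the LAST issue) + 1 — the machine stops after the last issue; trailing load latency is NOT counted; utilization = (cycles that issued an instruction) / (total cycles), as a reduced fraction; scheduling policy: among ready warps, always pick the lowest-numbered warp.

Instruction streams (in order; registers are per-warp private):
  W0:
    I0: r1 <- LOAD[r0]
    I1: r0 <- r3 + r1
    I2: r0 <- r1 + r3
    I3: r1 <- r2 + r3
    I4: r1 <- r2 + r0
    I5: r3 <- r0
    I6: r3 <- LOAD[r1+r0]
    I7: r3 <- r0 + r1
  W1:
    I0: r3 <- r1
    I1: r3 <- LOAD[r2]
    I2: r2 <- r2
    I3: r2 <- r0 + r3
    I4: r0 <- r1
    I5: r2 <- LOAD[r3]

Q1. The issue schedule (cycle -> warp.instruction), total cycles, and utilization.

cycle 0: W0.I0
cycle 1: W1.I0
cycle 2: W1.I1
cycle 3: W1.I2
cycle 4: idle
cycle 5: W0.I1
cycle 6: W0.I2
cycle 7: W0.I3
cycle 8: W0.I4
cycle 9: W0.I5
cycle 10: W0.I6
cycle 11: W1.I3
cycle 12: W1.I4
cycle 13: W1.I5
cycle 14: idle
cycle 15: W0.I7

Answer: 16 cycles, utilization 7/8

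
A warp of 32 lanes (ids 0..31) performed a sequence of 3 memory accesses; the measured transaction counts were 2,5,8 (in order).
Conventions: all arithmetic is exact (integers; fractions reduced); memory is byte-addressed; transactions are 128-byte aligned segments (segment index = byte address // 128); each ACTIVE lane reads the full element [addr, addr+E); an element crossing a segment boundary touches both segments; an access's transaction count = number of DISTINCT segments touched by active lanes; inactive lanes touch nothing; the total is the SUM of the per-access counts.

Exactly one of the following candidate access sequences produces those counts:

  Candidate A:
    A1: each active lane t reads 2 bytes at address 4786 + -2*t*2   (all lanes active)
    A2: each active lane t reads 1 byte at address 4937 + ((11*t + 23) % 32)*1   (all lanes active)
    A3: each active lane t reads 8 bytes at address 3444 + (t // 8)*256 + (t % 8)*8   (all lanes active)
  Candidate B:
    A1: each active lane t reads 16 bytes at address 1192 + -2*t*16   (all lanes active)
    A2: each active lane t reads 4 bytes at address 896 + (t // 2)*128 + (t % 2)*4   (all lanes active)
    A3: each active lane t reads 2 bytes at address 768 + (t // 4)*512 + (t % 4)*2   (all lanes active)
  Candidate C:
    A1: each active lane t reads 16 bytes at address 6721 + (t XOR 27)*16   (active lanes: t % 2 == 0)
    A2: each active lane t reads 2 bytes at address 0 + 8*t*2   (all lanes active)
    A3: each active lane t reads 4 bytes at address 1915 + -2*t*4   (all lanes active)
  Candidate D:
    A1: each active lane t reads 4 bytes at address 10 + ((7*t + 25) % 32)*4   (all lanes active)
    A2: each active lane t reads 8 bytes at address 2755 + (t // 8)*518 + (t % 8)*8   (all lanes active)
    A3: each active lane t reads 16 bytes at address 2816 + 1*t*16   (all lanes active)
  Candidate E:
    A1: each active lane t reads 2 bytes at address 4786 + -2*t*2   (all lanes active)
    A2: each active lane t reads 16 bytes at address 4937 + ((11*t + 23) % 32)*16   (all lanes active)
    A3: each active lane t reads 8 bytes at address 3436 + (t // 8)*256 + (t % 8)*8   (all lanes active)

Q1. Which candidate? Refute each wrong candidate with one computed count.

A: A2 gives 1 transaction, not 5
B: A1 gives 9 transactions, not 2
C: A1 gives 5 transactions, not 2
D: A2 gives 8 transactions, not 5
E: all counts match (2,5,8)

Answer: E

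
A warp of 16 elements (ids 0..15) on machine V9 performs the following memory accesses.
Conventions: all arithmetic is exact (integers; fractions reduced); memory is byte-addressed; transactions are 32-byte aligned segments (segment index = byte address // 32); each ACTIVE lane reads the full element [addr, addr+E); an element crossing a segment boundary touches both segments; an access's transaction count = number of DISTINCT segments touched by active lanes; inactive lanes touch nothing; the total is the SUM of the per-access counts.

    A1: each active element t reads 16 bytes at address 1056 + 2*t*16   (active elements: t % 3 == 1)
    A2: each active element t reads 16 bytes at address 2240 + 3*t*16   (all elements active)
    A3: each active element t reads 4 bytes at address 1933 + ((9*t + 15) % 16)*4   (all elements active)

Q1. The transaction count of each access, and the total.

A1: 5 transactions
A2: 16 transactions
A3: 3 transactions

Answer: 5,16,3; total 24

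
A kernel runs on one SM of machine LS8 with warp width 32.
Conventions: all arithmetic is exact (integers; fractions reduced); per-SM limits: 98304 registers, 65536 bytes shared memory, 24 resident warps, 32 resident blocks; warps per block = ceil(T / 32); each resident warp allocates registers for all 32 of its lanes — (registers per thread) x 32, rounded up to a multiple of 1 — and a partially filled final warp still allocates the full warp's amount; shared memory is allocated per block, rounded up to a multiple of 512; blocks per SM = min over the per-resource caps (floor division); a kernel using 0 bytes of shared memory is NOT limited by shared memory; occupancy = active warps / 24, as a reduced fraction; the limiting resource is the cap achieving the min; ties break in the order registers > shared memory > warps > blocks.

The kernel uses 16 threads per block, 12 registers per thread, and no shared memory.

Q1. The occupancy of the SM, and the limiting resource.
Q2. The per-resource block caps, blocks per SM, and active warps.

Answer: occupancy 1, limited by warps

registers: 256 blocks
shared memory: no limit (kernel uses none)
warps: 24 blocks
blocks: 32 blocks

Answer: 24 blocks, 24 active warps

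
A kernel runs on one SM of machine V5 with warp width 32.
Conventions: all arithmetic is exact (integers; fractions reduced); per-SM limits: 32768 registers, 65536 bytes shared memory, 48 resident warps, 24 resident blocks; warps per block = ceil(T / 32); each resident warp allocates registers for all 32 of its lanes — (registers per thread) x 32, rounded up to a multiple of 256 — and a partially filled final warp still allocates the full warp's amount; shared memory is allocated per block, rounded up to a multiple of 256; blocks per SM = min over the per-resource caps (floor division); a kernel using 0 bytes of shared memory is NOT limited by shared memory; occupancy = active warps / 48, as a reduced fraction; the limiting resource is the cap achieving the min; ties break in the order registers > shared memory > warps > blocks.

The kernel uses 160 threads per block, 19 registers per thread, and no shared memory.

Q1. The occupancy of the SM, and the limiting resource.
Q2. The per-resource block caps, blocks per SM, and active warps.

Answer: occupancy 5/6, limited by registers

registers: 8 blocks
shared memory: no limit (kernel uses none)
warps: 9 blocks
blocks: 24 blocks

Answer: 8 blocks, 40 active warps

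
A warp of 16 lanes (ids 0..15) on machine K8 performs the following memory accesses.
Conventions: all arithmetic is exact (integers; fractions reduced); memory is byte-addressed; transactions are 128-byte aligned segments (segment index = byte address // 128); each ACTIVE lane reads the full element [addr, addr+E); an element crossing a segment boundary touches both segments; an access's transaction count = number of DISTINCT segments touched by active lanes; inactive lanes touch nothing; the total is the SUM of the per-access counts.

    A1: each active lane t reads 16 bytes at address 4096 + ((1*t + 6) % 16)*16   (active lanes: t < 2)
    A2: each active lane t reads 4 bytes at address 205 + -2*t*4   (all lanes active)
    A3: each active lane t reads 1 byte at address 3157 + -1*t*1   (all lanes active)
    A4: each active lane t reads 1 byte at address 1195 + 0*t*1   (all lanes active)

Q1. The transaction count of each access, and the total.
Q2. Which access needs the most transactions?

A1: 1 transaction
A2: 2 transactions
A3: 1 transaction
A4: 1 transaction

Answer: 1,2,1,1; total 5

Answer: A2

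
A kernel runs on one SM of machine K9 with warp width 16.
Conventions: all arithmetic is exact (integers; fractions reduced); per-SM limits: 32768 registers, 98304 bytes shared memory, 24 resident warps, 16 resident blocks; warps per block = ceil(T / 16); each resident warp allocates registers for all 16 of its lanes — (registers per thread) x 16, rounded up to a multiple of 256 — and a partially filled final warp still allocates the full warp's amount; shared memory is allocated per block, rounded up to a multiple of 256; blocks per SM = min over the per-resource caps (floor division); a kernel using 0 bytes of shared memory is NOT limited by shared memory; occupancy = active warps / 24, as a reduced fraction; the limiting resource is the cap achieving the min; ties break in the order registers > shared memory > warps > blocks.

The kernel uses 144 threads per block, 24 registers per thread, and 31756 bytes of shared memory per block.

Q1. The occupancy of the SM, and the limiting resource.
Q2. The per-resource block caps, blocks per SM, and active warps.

Answer: occupancy 3/4, limited by warps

registers: 7 blocks
shared memory: 3 blocks
warps: 2 blocks
blocks: 16 blocks

Answer: 2 blocks, 18 active warps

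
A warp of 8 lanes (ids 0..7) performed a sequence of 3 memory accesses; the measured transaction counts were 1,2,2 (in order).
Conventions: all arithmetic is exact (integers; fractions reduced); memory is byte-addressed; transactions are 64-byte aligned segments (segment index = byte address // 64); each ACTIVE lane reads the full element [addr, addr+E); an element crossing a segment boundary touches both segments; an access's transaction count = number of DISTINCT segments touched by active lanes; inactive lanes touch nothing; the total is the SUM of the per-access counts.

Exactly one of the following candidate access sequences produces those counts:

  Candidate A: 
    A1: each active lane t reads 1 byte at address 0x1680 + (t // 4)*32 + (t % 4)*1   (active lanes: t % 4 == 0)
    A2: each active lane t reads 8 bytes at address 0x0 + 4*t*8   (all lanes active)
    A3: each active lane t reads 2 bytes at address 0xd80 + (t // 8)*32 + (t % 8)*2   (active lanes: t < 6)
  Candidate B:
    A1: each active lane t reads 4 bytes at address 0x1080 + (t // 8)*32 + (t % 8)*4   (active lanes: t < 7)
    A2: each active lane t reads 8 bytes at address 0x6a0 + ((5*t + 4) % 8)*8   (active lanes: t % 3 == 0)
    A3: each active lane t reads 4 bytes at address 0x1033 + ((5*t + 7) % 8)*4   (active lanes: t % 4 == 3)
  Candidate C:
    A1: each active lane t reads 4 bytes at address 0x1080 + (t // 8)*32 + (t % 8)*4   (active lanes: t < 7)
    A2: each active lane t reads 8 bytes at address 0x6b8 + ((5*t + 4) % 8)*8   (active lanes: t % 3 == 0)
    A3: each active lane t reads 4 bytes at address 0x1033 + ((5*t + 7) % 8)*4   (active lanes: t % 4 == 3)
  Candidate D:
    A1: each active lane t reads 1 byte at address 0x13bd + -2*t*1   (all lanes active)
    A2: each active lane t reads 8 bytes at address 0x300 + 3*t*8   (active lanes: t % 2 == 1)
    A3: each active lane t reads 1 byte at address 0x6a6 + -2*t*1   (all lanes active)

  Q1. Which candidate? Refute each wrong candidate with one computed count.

A: A2 gives 4 transactions, not 2
C: A2 gives 1 transaction, not 2
D: A2 gives 3 transactions, not 2
B: all counts match (1,2,2)

Answer: B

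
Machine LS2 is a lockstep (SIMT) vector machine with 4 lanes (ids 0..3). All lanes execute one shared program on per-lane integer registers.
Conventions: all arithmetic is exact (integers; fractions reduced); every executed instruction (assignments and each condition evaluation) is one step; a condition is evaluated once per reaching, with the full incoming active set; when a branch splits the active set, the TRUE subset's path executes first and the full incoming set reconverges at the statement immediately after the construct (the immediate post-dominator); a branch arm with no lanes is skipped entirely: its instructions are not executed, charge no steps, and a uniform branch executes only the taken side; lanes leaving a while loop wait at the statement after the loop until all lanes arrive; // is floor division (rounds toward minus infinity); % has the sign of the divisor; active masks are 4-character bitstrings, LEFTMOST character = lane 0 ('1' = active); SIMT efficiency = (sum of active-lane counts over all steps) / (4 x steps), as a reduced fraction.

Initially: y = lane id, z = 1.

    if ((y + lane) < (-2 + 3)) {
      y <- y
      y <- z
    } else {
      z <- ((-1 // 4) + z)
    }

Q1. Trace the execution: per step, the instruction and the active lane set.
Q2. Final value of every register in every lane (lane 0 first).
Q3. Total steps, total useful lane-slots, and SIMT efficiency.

step 0: eval ((y + lane) < (-2 + 3)) 1111
step 1: y <- y                       1000
step 2: y <- z                       1000
step 3: z <- ((-1 // 4) + z)         0111

Answer: 4 steps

y: 1,1,2,3
z: 1,0,0,0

steps = 4; useful = 9; efficiency = 9/16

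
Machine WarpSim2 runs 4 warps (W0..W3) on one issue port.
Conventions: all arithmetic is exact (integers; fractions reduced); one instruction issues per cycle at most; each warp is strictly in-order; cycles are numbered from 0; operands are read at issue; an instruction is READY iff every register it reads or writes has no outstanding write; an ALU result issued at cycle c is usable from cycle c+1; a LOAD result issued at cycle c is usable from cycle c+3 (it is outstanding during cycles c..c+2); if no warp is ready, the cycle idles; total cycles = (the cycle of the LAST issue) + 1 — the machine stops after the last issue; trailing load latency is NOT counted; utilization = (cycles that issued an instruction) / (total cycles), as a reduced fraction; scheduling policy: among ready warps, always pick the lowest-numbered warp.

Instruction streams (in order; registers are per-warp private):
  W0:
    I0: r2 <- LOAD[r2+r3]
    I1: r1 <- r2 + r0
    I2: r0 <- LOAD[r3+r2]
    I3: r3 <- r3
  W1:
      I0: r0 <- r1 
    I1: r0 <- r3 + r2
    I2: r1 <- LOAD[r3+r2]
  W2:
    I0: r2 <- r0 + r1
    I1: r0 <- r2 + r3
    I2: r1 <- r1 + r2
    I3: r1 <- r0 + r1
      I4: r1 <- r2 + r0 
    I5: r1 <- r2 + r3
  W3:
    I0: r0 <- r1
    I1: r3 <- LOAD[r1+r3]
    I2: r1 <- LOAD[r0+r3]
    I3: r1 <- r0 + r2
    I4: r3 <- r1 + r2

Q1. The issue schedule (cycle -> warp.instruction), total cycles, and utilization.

cycle 0: W0.I0
cycle 1: W1.I0
cycle 2: W1.I1
cycle 3: W0.I1
cycle 4: W0.I2
cycle 5: W0.I3
cycle 6: W1.I2
cycle 7: W2.I0
cycle 8: W2.I1
cycle 9: W2.I2
cycle 10: W2.I3
cycle 11: W2.I4
cycle 12: W2.I5
cycle 13: W3.I0
cycle 14: W3.I1
cycle 15: idle
cycle 16: idle
cycle 17: W3.I2
cycle 18: idle
cycle 19: idle
cycle 20: W3.I3
cycle 21: W3.I4

Answer: 22 cycles, utilization 9/11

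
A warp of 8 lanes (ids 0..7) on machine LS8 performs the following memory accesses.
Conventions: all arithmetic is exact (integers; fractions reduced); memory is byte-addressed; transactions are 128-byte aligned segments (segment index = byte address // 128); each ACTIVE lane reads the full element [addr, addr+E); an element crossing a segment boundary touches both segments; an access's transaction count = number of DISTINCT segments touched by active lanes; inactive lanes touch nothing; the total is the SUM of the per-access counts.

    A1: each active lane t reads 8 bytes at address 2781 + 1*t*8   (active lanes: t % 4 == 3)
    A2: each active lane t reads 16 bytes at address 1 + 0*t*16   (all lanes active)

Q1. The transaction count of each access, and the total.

A1: 2 transactions
A2: 1 transaction

Answer: 2,1; total 3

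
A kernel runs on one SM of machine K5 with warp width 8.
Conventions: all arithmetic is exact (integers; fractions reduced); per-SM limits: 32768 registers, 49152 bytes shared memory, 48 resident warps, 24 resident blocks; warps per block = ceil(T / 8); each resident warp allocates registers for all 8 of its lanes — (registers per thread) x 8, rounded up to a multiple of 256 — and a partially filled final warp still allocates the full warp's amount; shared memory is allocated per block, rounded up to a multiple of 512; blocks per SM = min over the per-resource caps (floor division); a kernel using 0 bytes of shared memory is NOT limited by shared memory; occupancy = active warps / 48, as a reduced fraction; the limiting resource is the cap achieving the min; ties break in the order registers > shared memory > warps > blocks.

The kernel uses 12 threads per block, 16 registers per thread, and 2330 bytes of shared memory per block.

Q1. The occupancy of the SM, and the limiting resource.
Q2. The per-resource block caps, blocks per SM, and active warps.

Answer: occupancy 19/24, limited by shared memory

registers: 64 blocks
shared memory: 19 blocks
warps: 24 blocks
blocks: 24 blocks

Answer: 19 blocks, 38 active warps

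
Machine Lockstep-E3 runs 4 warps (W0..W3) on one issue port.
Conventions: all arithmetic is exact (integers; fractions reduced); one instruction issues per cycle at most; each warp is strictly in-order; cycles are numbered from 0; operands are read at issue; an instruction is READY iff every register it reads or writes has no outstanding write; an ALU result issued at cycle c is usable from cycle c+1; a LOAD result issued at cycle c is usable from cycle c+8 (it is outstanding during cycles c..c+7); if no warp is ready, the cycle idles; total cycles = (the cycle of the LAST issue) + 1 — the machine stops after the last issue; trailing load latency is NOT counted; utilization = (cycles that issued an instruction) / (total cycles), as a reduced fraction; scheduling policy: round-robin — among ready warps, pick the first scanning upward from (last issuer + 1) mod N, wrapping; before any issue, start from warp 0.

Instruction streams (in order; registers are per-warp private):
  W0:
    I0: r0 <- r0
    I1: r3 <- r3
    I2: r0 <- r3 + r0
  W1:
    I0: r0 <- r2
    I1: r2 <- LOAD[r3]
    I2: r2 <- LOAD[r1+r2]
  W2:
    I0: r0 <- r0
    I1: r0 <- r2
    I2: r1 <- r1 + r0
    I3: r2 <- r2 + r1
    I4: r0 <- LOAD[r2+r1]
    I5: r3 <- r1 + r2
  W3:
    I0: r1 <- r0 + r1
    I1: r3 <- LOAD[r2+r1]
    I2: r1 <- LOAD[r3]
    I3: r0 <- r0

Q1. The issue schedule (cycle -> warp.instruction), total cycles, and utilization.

cycle 0: W0.I0
cycle 1: W1.I0
cycle 2: W2.I0
cycle 3: W3.I0
cycle 4: W0.I1
cycle 5: W1.I1
cycle 6: W2.I1
cycle 7: W3.I1
cycle 8: W0.I2
cycle 9: W2.I2
cycle 10: W2.I3
cycle 11: W2.I4
cycle 12: W2.I5
cycle 13: W1.I2
cycle 14: idle
cycle 15: W3.I2
cycle 16: W3.I3

Answer: 17 cycles, utilization 16/17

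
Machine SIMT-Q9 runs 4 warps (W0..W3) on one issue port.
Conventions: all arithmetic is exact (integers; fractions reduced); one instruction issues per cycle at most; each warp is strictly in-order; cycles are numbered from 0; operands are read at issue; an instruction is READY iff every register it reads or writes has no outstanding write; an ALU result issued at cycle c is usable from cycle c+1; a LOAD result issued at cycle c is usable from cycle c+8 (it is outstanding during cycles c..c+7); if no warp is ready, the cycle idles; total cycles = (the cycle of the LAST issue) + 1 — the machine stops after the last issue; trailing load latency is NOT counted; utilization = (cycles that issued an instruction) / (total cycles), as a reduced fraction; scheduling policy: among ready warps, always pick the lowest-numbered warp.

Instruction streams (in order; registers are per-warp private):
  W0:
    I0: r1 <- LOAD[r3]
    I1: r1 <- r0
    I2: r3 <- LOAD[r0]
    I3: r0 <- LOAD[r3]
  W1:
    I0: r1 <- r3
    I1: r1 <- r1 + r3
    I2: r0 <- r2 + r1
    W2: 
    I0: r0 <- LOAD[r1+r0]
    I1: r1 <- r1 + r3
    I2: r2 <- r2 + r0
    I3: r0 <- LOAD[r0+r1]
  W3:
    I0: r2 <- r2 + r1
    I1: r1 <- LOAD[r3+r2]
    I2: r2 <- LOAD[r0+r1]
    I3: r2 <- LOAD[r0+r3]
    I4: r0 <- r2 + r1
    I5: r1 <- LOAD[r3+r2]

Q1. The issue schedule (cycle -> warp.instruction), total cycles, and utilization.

cycle 0: W0.I0
cycle 1: W1.I0
cycle 2: W1.I1
cycle 3: W1.I2
cycle 4: W2.I0
cycle 5: W2.I1
cycle 6: W3.I0
cycle 7: W3.I1
cycle 8: W0.I1
cycle 9: W0.I2
cycle 10: idle
cycle 11: idle
cycle 12: W2.I2
cycle 13: W2.I3
cycle 14: idle
cycle 15: W3.I2
cycle 16: idle
cycle 17: W0.I3
cycle 18: idle
cycle 19: idle
cycle 20: idle
cycle 21: idle
cycle 22: idle
cycle 23: W3.I3
cycle 24: idle
cycle 25: idle
cycle 26: idle
cycle 27: idle
cycle 28: idle
cycle 29: idle
cycle 30: idle
cycle 31: W3.I4
cycle 32: W3.I5

Answer: 33 cycles, utilization 17/33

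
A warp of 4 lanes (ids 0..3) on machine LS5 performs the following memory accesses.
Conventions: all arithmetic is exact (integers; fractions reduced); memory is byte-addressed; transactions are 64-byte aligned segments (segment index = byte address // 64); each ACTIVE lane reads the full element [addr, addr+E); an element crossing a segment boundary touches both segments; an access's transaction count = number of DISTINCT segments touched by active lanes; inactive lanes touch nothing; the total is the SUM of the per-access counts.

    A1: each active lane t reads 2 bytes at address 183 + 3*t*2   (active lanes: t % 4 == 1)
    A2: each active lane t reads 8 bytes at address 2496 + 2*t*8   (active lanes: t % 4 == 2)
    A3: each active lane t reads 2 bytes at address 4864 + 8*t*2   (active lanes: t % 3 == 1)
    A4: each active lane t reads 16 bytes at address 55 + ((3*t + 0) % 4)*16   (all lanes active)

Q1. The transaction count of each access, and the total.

A1: 1 transaction
A2: 1 transaction
A3: 1 transaction
A4: 2 transactions

Answer: 1,1,1,2; total 5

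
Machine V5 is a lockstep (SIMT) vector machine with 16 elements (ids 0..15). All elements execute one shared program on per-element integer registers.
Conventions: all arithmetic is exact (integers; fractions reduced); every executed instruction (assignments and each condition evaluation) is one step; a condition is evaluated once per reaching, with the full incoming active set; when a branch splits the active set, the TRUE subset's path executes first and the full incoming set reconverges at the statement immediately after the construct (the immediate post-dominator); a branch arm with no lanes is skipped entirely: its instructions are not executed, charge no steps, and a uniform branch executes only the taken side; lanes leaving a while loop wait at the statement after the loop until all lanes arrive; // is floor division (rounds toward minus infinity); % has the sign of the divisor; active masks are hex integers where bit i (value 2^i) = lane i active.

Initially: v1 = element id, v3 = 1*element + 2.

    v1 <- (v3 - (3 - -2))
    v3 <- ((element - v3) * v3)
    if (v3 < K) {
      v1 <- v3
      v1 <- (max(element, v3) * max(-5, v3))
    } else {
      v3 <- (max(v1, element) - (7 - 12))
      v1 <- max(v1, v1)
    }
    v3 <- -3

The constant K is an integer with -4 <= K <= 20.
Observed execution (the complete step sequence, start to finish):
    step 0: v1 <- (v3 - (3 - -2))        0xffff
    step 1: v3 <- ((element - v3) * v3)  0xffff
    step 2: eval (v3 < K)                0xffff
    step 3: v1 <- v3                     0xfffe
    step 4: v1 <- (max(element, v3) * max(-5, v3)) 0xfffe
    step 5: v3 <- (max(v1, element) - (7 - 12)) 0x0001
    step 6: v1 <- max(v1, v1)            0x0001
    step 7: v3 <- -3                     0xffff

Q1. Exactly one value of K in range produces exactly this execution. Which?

Answer: K = -4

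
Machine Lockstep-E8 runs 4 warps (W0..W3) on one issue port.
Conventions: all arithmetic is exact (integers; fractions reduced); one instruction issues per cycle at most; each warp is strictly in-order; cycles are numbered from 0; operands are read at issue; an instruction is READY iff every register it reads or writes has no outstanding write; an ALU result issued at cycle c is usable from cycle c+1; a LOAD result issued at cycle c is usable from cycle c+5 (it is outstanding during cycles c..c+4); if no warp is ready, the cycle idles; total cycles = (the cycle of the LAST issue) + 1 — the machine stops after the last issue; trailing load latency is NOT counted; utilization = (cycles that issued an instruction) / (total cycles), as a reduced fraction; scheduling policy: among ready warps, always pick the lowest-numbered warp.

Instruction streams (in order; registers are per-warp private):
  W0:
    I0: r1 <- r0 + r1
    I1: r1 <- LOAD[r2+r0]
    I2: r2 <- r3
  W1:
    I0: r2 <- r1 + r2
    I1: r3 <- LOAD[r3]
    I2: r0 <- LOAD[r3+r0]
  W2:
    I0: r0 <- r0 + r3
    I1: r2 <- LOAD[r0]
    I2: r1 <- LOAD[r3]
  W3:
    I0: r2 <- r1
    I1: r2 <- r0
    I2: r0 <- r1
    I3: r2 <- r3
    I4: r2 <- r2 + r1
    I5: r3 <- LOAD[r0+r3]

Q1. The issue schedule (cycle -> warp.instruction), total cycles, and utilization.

cycle 0: W0.I0
cycle 1: W0.I1
cycle 2: W0.I2
cycle 3: W1.I0
cycle 4: W1.I1
cycle 5: W2.I0
cycle 6: W2.I1
cycle 7: W2.I2
cycle 8: W3.I0
cycle 9: W1.I2
cycle 10: W3.I1
cycle 11: W3.I2
cycle 12: W3.I3
cycle 13: W3.I4
cycle 14: W3.I5

Answer: 15 cycles, utilization 1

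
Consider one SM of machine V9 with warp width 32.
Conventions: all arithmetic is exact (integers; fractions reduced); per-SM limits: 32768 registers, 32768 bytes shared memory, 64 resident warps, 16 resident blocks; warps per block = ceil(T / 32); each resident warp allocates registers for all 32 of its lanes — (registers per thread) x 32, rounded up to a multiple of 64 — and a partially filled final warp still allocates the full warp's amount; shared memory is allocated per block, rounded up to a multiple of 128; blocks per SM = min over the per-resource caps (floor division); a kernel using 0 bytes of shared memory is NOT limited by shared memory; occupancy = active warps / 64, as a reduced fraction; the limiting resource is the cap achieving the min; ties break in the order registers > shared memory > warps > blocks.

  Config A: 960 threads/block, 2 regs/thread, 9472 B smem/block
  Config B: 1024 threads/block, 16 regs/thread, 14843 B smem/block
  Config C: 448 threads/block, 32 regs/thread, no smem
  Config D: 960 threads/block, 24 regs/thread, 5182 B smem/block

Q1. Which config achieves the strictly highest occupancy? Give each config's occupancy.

occupancies: A 15/16, B 1, C 7/16, D 15/32

Answer: B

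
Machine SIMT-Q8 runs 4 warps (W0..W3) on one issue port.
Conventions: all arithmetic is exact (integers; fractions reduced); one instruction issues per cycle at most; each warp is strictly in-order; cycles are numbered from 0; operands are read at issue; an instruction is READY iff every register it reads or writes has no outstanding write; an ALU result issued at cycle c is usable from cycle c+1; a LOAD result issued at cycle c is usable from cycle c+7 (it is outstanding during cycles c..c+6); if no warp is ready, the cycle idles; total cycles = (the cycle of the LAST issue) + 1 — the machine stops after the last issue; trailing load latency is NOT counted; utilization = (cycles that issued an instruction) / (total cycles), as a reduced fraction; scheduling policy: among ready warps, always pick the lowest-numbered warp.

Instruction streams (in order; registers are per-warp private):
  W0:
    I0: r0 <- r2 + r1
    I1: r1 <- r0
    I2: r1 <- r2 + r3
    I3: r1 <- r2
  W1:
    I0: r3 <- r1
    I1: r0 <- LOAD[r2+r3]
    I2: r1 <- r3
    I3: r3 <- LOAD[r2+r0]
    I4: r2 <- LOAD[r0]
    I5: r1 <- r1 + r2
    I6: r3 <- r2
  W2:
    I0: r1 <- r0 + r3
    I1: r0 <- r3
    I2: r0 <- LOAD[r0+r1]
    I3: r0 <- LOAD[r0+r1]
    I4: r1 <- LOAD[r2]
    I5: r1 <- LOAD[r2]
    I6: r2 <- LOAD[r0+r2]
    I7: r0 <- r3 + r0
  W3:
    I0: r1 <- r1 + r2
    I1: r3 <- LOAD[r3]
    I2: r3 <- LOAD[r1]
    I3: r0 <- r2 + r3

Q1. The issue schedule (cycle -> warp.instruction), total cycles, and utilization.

cycle 0: W0.I0
cycle 1: W0.I1
cycle 2: W0.I2
cycle 3: W0.I3
cycle 4: W1.I0
cycle 5: W1.I1
cycle 6: W1.I2
cycle 7: W2.I0
cycle 8: W2.I1
cycle 9: W2.I2
cycle 10: W3.I0
cycle 11: W3.I1
cycle 12: W1.I3
cycle 13: W1.I4
cycle 14: idle
cycle 15: idle
cycle 16: W2.I3
cycle 17: W2.I4
cycle 18: W3.I2
cycle 19: idle
cycle 20: W1.I5
cycle 21: W1.I6
cycle 22: idle
cycle 23: idle
cycle 24: W2.I5
cycle 25: W2.I6
cycle 26: W2.I7
cycle 27: W3.I3

Answer: 28 cycles, utilization 23/28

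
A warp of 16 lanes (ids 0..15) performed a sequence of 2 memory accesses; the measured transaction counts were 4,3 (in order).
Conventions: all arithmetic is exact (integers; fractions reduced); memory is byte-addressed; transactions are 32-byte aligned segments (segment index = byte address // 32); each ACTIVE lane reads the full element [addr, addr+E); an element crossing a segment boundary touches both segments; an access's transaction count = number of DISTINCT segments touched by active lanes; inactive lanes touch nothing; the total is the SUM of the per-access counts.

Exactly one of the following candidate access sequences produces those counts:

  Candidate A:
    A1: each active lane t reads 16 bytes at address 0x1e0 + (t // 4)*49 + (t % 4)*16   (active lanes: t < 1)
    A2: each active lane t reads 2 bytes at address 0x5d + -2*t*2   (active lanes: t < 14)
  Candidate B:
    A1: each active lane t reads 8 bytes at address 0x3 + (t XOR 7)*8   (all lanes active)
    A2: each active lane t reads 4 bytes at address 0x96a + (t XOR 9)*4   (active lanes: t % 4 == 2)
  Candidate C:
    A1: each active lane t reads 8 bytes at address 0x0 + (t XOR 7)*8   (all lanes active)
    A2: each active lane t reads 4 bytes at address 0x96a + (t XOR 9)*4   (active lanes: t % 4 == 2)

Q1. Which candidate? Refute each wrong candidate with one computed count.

A: A1 gives 1 transaction, not 4
B: A1 gives 5 transactions, not 4
C: all counts match (4,3)

Answer: C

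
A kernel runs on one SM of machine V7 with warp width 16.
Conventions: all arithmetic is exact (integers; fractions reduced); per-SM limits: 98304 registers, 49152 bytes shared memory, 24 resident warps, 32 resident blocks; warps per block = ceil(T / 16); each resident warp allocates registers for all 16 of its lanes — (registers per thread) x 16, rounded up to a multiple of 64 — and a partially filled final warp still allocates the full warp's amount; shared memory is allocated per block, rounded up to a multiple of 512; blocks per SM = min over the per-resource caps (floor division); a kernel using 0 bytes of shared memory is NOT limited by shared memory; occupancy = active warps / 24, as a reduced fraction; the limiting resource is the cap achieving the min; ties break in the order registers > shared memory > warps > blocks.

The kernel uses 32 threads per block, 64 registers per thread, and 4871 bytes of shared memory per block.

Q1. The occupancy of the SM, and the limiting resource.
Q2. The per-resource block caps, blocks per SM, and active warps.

Answer: occupancy 3/4, limited by shared memory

registers: 48 blocks
shared memory: 9 blocks
warps: 12 blocks
blocks: 32 blocks

Answer: 9 blocks, 18 active warps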